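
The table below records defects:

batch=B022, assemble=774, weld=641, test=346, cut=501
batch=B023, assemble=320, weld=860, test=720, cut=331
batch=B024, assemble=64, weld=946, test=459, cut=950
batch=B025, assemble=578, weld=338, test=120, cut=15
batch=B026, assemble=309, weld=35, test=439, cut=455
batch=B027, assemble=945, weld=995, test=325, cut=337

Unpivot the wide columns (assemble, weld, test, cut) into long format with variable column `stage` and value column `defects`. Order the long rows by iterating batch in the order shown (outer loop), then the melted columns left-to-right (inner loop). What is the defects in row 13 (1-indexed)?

578

24 rows total (6 × 4). Row 13: index ⌊(13-1)/4⌋ = 3 into batch → B025; (13-1) mod 4 = 0 into the melted columns → assemble.
So row 13 is (B025, assemble, 578); defects = 578.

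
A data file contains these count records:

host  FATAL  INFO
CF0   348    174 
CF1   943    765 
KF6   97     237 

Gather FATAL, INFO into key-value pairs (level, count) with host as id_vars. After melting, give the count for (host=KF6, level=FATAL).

97

Unpivoting turns each (host, wide-column) pair into one long row.
The wide cell at row KF6, column FATAL holds 97, so the long row (KF6, FATAL) has count=97.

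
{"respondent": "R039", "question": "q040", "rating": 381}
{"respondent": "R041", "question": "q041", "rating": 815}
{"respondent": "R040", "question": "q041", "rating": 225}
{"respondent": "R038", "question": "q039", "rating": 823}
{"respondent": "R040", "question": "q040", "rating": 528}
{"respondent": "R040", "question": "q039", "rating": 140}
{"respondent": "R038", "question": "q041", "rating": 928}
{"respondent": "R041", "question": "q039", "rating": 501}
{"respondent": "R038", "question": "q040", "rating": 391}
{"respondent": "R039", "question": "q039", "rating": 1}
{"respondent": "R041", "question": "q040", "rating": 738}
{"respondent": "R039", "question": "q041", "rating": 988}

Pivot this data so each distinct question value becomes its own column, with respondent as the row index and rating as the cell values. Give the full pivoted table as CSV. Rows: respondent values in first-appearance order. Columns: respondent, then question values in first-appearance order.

Columns: respondent plus the 3 distinct question values (q040, q041, q039).
For example, row R039 column q040 takes rating=381 from the long row (R039, q040).

respondent,q040,q041,q039
R039,381,988,1
R041,738,815,501
R040,528,225,140
R038,391,928,823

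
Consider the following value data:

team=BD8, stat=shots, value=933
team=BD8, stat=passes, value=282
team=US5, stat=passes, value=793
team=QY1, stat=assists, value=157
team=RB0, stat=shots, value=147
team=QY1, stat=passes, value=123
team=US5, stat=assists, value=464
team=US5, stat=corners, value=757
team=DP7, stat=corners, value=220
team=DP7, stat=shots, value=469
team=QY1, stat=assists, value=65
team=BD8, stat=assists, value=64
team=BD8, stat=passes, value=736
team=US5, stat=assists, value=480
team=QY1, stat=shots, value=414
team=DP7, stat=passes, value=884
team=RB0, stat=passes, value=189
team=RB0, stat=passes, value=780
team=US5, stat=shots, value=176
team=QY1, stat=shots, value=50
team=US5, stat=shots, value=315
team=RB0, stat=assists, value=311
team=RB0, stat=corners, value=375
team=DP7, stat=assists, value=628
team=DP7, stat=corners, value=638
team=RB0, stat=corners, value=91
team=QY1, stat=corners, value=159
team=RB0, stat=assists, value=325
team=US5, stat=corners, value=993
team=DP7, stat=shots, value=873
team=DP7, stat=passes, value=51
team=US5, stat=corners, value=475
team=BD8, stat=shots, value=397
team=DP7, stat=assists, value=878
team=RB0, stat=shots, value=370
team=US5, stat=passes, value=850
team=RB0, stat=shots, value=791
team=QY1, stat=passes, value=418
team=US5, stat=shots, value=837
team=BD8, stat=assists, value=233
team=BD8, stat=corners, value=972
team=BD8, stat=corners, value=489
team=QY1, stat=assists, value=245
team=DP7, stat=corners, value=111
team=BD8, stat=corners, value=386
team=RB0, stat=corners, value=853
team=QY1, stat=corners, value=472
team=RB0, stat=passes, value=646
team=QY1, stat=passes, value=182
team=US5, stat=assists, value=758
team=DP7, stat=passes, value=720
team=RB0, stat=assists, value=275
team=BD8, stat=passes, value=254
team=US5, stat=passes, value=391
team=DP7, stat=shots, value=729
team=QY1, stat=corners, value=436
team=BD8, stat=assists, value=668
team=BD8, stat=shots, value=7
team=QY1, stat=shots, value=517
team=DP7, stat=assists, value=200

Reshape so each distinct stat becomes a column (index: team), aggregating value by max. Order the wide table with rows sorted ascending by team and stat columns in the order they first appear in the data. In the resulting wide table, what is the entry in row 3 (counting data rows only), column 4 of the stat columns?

472

With rows sorted ascending by team, row 3 is team=QY1. stat columns in first-appearance order: shots, passes, assists, corners; column 4 is corners.
Long rows with team=QY1, stat=corners: max(159, 472, 436) = 472.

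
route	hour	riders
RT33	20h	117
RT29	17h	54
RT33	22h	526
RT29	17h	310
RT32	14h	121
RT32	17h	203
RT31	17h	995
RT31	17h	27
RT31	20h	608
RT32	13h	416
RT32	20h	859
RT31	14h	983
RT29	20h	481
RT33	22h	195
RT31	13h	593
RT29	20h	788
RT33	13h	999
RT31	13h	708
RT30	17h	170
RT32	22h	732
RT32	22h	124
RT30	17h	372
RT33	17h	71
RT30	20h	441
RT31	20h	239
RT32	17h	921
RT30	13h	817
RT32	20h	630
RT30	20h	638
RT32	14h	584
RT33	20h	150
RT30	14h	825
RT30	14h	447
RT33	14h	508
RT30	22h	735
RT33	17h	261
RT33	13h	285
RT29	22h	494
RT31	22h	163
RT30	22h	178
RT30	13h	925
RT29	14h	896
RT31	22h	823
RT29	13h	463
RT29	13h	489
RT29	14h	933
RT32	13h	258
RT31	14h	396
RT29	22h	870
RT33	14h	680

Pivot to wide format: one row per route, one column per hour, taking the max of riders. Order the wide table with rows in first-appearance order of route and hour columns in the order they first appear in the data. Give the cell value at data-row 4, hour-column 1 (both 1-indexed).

With rows in first-appearance order of route, row 4 is route=RT31. hour columns in first-appearance order: 20h, 17h, 22h, 14h, 13h; column 1 is 20h.
Long rows with route=RT31, hour=20h: max(608, 239) = 608.

608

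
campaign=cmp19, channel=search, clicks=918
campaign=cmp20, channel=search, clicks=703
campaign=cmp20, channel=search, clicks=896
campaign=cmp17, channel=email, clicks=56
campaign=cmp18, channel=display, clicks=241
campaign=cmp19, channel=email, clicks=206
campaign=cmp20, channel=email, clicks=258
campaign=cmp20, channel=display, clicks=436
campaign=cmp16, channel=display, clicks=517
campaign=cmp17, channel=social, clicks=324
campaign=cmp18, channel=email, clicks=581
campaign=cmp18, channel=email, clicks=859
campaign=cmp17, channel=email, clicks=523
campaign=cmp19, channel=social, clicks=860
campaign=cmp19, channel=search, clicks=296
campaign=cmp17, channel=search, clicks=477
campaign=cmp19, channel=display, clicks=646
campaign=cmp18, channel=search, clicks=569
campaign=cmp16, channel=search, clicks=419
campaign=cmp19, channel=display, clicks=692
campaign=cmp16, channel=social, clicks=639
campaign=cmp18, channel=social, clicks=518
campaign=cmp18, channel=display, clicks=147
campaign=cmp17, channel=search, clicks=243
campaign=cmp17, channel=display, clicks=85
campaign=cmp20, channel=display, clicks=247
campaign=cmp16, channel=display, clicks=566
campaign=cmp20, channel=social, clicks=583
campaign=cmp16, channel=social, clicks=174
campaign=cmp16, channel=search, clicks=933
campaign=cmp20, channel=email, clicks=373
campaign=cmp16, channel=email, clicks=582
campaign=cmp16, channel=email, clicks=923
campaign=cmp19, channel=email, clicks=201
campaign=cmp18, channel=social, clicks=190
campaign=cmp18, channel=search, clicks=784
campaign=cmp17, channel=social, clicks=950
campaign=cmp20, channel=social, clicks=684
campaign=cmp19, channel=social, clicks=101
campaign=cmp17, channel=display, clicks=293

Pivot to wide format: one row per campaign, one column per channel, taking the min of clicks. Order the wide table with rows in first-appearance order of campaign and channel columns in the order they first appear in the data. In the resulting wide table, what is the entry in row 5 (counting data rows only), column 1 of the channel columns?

With rows in first-appearance order of campaign, row 5 is campaign=cmp16. channel columns in first-appearance order: search, email, display, social; column 1 is search.
Long rows with campaign=cmp16, channel=search: min(419, 933) = 419.

419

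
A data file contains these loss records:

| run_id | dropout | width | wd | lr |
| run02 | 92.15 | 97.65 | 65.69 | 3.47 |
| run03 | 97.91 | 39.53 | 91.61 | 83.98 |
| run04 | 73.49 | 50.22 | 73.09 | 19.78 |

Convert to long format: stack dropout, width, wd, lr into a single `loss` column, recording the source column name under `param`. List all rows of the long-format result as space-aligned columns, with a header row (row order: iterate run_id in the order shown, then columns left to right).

Each (run_id, column) pair becomes one row: 3 × 4 = 12 rows.
For example, (run02, dropout) → loss=92.15.

run_id  param    loss 
run02   dropout  92.15
run02   width    97.65
run02   wd       65.69
run02   lr       3.47 
run03   dropout  97.91
run03   width    39.53
run03   wd       91.61
run03   lr       83.98
run04   dropout  73.49
run04   width    50.22
run04   wd       73.09
run04   lr       19.78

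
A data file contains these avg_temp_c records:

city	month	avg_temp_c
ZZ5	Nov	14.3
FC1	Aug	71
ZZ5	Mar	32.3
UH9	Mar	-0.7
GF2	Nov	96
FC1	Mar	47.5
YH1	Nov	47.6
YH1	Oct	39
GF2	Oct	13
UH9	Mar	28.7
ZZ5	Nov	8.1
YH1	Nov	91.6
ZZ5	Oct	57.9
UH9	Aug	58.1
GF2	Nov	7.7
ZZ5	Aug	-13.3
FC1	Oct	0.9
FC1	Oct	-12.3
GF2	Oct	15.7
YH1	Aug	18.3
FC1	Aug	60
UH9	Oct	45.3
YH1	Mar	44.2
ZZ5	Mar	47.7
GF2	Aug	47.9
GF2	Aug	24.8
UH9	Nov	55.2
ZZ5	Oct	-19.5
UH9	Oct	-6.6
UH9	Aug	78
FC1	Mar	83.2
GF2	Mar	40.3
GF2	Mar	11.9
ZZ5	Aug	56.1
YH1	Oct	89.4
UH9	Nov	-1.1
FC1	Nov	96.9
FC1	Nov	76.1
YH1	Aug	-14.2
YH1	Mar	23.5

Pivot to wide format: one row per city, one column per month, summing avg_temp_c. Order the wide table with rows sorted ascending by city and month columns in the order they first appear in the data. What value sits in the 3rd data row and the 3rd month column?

28

With rows sorted ascending by city, row 3 is city=UH9. month columns in first-appearance order: Nov, Aug, Mar, Oct; column 3 is Mar.
Long rows with city=UH9, month=Mar: -0.7 + 28.7 = 28.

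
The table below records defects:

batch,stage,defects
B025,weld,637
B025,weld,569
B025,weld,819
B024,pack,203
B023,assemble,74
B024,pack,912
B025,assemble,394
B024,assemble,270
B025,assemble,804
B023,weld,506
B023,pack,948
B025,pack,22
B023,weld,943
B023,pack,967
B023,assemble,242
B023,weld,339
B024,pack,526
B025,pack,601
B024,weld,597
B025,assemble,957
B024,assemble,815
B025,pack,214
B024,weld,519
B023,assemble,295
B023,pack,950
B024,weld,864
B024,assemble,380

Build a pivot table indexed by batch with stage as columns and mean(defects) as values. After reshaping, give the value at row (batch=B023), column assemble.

Rows with batch=B023 and stage=assemble: defects values are 74, 242, 295.
(74 + 242 + 295) / 3 = 203.67.

203.67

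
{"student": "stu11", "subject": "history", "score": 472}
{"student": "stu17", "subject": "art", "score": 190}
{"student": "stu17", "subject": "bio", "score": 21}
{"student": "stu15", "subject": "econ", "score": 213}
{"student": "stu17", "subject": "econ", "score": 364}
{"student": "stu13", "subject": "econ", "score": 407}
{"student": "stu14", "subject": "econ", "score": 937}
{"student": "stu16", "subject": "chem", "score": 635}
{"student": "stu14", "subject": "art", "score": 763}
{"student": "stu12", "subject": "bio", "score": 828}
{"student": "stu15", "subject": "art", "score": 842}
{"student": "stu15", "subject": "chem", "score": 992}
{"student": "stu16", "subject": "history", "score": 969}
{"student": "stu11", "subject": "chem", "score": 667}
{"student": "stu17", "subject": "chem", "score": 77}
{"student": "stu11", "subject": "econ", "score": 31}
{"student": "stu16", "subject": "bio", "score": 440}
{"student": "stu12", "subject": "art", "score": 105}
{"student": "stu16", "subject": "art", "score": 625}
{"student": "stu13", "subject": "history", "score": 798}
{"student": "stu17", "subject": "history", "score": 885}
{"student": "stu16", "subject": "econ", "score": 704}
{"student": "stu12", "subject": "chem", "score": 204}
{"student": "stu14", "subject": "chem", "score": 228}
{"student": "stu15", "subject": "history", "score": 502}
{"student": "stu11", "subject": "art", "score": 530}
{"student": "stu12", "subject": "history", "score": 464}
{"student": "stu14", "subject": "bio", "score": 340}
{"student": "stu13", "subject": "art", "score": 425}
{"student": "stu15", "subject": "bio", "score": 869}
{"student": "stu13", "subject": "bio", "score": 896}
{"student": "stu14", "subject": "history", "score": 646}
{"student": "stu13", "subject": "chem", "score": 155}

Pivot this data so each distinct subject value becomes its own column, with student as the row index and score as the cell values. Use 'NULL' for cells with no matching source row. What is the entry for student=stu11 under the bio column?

NULL

No long-format row has student=stu11 and subject=bio, so the cell is NULL.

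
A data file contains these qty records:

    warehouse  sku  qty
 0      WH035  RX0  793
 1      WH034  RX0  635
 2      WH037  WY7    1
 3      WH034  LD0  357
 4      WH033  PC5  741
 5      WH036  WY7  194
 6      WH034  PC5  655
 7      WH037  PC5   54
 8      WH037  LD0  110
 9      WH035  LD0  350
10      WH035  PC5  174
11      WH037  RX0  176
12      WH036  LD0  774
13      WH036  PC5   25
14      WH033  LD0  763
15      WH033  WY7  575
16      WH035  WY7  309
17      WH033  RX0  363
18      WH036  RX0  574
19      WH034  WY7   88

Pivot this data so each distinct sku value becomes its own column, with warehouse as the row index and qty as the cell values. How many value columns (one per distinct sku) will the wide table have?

4

4 distinct sku values: LD0, RX0, PC5, WY7.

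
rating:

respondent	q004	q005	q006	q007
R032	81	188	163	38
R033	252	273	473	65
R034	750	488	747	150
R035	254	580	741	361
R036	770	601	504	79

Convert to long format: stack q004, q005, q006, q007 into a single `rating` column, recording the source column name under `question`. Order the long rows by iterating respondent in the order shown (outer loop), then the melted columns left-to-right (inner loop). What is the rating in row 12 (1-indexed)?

150

20 rows total (5 × 4). Row 12: index ⌊(12-1)/4⌋ = 2 into respondent → R034; (12-1) mod 4 = 3 into the melted columns → q007.
So row 12 is (R034, q007, 150); rating = 150.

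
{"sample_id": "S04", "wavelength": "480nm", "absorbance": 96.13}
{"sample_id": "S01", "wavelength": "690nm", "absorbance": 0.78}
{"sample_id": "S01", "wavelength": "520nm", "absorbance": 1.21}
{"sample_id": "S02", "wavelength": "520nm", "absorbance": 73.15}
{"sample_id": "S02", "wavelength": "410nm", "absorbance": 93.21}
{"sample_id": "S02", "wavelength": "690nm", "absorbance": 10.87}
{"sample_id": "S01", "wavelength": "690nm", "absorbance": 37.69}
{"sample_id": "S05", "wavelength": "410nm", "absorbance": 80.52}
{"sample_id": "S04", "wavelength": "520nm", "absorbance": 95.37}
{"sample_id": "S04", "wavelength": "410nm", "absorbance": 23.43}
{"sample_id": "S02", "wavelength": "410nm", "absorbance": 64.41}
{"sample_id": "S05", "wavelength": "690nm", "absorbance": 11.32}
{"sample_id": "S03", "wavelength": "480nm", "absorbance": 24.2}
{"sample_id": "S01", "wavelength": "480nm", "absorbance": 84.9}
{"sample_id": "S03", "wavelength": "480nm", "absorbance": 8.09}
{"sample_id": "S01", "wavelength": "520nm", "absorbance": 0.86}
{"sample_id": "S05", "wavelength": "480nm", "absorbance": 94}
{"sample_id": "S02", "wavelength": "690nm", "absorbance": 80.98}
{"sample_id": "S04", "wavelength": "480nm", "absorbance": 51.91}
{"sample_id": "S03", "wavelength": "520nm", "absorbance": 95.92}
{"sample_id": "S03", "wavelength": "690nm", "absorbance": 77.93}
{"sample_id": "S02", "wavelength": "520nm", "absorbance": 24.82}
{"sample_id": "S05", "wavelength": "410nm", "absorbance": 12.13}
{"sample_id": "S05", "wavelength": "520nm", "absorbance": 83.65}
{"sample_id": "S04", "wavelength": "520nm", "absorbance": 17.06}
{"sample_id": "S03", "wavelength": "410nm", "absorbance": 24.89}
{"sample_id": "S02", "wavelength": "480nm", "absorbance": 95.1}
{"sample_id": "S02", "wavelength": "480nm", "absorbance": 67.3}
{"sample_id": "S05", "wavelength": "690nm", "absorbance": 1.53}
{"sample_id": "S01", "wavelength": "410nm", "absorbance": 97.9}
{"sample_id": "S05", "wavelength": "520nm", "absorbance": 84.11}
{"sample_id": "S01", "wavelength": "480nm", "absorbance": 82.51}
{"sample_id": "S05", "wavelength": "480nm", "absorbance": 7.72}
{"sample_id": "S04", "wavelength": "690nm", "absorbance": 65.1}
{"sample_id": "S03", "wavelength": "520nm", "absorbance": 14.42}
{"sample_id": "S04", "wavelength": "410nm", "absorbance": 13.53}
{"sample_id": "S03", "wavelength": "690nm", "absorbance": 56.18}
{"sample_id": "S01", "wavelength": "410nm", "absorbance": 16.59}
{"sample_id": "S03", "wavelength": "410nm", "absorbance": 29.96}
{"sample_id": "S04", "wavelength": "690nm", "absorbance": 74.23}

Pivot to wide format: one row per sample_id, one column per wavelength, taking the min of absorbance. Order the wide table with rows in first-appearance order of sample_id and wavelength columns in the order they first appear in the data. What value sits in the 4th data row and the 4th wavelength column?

With rows in first-appearance order of sample_id, row 4 is sample_id=S05. wavelength columns in first-appearance order: 480nm, 690nm, 520nm, 410nm; column 4 is 410nm.
Long rows with sample_id=S05, wavelength=410nm: min(80.52, 12.13) = 12.13.

12.13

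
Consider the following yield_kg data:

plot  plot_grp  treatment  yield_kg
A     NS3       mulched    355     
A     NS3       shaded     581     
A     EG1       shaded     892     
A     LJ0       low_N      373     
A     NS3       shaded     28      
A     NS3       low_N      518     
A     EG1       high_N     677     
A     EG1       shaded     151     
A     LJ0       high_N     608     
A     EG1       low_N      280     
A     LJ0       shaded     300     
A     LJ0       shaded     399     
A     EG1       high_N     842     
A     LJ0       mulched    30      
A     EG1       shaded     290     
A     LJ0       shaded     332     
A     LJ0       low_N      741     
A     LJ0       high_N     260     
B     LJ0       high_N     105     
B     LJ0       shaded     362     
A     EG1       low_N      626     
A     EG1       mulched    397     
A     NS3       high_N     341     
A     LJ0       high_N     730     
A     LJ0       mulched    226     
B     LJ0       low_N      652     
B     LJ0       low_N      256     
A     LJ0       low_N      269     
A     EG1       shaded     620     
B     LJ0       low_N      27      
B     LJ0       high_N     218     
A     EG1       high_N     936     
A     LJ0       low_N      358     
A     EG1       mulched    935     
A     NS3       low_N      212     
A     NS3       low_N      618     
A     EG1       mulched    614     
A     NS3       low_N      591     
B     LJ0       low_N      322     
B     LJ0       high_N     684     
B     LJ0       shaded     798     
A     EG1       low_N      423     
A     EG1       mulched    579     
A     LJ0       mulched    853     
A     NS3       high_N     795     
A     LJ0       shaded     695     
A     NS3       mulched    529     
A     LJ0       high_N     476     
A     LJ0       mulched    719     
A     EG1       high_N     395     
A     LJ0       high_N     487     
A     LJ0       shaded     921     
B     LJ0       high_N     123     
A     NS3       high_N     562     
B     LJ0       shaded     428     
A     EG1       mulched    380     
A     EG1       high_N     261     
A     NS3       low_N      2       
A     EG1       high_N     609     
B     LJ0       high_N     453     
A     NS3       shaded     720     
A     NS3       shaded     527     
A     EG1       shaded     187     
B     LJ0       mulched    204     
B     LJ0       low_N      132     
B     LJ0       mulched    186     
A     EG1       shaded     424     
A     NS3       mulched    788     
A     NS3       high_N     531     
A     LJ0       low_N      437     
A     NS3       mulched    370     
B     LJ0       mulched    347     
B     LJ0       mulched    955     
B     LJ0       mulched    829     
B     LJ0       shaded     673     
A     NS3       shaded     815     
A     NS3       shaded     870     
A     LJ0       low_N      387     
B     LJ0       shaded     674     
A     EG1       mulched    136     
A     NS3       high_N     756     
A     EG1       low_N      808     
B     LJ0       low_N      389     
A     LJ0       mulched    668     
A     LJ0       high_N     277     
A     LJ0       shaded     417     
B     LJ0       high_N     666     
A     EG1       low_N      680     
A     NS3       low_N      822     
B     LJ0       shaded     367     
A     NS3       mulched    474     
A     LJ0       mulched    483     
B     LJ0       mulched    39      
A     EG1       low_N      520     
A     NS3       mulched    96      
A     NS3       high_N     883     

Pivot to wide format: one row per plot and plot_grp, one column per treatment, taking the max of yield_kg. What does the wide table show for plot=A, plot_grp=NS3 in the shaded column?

870

Rows with plot=A, plot_grp=NS3 and treatment=shaded: yield_kg values are 581, 28, 720, 527, 815, 870.
max(581, 28, 720, 527, 815, 870) = 870.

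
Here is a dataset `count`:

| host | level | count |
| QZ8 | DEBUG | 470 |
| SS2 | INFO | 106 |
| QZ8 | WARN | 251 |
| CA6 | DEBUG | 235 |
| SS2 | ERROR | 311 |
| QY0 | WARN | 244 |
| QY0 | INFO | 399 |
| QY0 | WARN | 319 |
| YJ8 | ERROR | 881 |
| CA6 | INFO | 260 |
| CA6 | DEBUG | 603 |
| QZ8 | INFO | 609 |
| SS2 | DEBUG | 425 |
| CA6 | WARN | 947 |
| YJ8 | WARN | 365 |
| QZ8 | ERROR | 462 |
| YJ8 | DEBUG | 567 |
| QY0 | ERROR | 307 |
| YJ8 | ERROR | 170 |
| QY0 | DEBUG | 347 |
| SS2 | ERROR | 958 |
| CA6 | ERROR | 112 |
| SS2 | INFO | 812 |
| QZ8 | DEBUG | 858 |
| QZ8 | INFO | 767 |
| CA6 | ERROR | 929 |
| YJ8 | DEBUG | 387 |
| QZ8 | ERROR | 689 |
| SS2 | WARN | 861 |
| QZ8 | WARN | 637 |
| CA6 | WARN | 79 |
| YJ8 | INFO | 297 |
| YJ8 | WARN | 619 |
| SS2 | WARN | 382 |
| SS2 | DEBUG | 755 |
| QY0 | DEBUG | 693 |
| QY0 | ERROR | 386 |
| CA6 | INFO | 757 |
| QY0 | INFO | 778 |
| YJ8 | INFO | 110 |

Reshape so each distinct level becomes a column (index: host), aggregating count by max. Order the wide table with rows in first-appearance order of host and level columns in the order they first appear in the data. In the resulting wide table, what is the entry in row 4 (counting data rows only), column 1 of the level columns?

With rows in first-appearance order of host, row 4 is host=QY0. level columns in first-appearance order: DEBUG, INFO, WARN, ERROR; column 1 is DEBUG.
Long rows with host=QY0, level=DEBUG: max(347, 693) = 693.

693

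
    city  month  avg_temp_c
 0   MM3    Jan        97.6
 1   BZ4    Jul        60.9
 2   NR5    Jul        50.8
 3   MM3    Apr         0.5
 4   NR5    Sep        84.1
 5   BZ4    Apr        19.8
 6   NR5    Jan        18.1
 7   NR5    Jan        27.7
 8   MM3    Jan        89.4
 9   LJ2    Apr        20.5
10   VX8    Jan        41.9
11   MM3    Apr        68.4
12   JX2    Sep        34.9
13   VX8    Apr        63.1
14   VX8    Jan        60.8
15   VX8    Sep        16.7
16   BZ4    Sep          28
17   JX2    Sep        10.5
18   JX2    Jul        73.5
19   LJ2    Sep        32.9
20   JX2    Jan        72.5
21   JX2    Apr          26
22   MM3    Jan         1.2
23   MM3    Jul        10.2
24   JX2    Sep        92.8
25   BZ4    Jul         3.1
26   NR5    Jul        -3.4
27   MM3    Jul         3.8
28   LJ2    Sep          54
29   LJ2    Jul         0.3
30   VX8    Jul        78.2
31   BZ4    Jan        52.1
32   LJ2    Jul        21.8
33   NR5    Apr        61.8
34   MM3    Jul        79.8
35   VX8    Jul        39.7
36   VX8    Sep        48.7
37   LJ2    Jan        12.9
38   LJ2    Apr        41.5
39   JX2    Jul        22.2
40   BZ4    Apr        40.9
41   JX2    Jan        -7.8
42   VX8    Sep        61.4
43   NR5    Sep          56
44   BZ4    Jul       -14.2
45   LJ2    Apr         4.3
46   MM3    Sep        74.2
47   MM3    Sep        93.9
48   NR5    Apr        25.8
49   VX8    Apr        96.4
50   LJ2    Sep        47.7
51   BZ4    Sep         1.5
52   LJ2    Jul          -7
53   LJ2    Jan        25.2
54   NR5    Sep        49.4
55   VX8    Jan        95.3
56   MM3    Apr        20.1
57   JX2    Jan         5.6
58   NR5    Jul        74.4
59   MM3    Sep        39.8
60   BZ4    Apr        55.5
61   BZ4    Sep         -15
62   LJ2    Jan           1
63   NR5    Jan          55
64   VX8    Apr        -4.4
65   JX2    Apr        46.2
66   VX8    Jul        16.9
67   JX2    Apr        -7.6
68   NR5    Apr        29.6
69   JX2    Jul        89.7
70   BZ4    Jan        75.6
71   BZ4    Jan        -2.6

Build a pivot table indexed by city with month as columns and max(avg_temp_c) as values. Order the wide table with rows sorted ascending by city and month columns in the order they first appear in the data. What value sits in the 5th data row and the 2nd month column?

74.4

With rows sorted ascending by city, row 5 is city=NR5. month columns in first-appearance order: Jan, Jul, Apr, Sep; column 2 is Jul.
Long rows with city=NR5, month=Jul: max(50.8, -3.4, 74.4) = 74.4.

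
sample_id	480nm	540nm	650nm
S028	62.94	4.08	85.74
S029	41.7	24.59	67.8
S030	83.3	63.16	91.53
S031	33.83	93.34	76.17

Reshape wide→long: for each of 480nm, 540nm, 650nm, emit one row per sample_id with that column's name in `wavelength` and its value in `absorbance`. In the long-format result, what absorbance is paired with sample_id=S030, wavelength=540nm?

Unpivoting turns each (sample_id, wide-column) pair into one long row.
The wide cell at row S030, column 540nm holds 63.16, so the long row (S030, 540nm) has absorbance=63.16.

63.16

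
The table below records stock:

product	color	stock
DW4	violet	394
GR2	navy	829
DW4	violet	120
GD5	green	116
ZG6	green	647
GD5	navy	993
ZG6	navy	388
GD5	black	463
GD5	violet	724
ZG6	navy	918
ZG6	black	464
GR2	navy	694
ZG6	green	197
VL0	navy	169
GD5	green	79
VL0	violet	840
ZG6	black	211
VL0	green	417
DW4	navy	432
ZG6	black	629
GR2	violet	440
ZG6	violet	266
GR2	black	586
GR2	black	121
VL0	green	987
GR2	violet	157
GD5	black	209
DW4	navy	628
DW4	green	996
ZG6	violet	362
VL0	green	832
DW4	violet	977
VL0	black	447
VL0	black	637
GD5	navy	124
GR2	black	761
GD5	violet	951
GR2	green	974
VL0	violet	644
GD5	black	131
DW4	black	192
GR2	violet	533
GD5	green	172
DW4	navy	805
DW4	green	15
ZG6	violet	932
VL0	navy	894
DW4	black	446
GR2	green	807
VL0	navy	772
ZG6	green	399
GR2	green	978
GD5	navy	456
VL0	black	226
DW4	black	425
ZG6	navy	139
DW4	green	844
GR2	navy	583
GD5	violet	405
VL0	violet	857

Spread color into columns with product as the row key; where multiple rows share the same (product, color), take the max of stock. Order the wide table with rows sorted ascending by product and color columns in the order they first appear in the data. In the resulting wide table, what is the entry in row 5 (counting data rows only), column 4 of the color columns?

With rows sorted ascending by product, row 5 is product=ZG6. color columns in first-appearance order: violet, navy, green, black; column 4 is black.
Long rows with product=ZG6, color=black: max(464, 211, 629) = 629.

629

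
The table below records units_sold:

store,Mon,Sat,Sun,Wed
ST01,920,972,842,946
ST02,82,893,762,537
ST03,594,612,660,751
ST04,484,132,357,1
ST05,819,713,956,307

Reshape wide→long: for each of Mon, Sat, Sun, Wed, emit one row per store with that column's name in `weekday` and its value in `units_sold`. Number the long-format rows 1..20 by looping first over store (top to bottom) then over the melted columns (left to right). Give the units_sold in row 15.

357

20 rows total (5 × 4). Row 15: index ⌊(15-1)/4⌋ = 3 into store → ST04; (15-1) mod 4 = 2 into the melted columns → Sun.
So row 15 is (ST04, Sun, 357); units_sold = 357.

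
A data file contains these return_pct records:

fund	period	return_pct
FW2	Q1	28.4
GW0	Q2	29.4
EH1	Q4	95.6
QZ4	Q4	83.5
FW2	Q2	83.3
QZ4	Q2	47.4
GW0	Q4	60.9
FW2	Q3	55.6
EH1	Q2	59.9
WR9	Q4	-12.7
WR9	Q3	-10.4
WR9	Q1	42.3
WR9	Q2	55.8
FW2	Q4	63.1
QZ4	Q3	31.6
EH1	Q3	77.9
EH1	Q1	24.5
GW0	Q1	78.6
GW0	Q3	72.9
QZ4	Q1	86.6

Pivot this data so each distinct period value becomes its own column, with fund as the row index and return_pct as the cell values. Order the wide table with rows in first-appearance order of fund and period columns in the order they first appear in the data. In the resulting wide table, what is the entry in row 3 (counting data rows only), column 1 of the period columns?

24.5

With rows in first-appearance order of fund, row 3 is fund=EH1. period columns in first-appearance order: Q1, Q2, Q4, Q3; column 1 is Q1.
Long rows with fund=EH1, period=Q1: return_pct = 24.5.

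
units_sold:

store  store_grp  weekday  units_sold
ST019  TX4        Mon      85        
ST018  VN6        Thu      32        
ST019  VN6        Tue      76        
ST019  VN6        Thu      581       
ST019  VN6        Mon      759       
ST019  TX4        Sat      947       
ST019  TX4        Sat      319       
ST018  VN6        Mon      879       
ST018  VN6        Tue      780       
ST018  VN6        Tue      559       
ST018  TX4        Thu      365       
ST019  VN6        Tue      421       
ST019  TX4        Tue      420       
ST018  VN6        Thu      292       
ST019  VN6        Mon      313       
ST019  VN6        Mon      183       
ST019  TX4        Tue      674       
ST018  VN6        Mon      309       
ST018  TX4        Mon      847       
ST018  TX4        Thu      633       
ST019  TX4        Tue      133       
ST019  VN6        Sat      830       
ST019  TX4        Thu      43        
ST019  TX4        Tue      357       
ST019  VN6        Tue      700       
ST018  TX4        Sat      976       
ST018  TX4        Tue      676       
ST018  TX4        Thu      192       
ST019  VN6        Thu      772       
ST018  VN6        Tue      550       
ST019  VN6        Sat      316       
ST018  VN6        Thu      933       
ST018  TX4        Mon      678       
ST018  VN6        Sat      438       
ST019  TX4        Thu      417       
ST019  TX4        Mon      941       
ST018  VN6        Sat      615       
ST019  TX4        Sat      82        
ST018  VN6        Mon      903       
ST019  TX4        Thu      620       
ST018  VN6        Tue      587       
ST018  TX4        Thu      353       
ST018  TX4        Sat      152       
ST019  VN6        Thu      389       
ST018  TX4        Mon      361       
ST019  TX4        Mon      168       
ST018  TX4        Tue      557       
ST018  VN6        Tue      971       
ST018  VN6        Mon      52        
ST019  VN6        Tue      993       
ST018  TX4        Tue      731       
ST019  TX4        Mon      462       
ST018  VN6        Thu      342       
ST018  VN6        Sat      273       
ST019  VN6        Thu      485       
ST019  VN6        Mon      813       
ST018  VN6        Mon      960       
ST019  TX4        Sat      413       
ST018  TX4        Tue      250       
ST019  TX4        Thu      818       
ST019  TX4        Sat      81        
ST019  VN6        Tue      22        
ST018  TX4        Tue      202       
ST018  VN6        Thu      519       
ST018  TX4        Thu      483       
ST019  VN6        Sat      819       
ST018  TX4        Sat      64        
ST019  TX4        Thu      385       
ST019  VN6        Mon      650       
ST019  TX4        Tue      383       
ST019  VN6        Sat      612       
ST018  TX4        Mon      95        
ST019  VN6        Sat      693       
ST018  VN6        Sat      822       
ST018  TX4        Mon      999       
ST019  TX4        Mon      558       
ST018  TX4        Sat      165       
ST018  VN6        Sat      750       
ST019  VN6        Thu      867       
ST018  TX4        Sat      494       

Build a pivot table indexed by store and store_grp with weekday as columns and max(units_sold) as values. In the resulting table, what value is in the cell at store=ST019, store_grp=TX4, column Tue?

Rows with store=ST019, store_grp=TX4 and weekday=Tue: units_sold values are 420, 674, 133, 357, 383.
max(420, 674, 133, 357, 383) = 674.

674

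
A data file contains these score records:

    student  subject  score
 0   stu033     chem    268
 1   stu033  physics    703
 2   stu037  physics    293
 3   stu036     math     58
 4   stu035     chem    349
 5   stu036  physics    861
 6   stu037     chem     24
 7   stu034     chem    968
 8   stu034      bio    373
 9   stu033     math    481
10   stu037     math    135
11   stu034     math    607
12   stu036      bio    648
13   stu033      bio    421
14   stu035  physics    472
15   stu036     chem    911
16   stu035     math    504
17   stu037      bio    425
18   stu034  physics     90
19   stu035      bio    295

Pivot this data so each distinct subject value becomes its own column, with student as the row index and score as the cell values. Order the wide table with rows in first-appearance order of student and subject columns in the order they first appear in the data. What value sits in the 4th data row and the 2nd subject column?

With rows in first-appearance order of student, row 4 is student=stu035. subject columns in first-appearance order: chem, physics, math, bio; column 2 is physics.
Long rows with student=stu035, subject=physics: score = 472.

472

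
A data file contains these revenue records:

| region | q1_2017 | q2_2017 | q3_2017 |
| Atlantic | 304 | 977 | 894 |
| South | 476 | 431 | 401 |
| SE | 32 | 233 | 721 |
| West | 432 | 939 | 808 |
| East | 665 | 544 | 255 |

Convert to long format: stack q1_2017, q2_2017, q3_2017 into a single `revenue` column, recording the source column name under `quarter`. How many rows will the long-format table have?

5 region values × 3 melted columns = 15 rows.

15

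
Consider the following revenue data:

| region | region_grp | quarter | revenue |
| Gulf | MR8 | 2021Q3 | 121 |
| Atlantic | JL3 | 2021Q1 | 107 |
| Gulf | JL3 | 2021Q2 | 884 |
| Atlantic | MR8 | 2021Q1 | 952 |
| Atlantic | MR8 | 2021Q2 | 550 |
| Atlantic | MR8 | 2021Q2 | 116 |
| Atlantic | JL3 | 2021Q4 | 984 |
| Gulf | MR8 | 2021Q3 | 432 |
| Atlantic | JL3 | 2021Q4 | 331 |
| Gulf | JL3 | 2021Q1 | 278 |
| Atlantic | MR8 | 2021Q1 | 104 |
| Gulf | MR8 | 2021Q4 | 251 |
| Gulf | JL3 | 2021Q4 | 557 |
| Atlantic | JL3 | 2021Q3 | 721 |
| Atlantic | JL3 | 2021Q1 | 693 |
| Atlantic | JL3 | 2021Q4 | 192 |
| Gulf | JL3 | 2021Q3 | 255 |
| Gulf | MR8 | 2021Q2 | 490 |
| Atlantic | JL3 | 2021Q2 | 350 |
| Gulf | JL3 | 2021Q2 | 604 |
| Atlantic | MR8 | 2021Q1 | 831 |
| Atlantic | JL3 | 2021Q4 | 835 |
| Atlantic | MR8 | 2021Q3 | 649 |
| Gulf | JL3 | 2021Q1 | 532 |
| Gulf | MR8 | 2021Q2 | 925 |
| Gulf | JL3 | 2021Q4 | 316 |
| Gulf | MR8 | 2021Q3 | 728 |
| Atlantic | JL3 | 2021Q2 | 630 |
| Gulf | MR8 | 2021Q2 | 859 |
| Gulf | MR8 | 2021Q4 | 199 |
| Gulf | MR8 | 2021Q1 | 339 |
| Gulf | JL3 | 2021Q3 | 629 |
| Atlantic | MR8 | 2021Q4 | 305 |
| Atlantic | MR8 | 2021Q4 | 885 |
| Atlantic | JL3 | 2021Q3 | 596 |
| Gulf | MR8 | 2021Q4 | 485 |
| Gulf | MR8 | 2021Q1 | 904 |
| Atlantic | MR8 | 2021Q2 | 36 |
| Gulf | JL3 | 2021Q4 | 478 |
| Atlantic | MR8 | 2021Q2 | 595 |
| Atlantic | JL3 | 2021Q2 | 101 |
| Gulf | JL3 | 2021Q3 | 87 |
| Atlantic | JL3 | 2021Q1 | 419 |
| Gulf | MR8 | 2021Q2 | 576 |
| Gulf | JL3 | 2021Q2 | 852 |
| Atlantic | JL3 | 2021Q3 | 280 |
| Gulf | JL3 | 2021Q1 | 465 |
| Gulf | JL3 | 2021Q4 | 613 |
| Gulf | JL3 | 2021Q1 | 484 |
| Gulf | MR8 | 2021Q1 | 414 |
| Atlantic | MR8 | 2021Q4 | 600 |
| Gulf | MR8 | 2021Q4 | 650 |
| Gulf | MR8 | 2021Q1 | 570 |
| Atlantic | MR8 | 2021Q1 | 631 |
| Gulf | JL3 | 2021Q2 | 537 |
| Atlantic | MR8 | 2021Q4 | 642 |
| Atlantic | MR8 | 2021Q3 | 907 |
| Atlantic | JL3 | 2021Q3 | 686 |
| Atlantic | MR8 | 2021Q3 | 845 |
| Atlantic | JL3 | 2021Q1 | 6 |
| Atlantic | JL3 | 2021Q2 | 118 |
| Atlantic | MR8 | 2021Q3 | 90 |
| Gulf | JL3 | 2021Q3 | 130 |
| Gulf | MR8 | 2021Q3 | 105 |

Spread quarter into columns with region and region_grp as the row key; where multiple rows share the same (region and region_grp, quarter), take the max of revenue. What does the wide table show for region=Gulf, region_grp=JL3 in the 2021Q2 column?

Rows with region=Gulf, region_grp=JL3 and quarter=2021Q2: revenue values are 884, 604, 852, 537.
max(884, 604, 852, 537) = 884.

884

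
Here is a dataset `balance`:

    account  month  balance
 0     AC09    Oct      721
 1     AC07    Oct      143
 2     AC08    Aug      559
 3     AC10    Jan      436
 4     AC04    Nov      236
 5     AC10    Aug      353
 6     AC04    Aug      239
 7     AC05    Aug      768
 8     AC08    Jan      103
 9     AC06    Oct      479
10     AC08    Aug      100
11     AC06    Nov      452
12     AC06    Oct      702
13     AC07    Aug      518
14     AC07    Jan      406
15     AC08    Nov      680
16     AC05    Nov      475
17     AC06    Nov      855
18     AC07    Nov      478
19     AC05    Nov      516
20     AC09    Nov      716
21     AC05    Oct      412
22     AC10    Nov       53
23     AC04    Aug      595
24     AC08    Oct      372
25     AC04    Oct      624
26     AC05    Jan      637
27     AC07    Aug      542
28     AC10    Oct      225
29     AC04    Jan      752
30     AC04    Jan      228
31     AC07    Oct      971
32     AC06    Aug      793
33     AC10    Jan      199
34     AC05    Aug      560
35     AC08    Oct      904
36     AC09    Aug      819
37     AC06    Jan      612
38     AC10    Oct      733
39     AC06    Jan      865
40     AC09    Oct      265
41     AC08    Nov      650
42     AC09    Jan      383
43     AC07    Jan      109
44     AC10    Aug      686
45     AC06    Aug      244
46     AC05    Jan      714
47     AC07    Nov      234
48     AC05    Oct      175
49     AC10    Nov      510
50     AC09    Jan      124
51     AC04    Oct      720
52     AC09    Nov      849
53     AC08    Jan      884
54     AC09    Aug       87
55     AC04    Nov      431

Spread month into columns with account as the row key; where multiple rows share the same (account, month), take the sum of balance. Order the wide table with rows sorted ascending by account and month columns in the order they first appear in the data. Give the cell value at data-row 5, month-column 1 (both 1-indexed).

1276

With rows sorted ascending by account, row 5 is account=AC08. month columns in first-appearance order: Oct, Aug, Jan, Nov; column 1 is Oct.
Long rows with account=AC08, month=Oct: 372 + 904 = 1276.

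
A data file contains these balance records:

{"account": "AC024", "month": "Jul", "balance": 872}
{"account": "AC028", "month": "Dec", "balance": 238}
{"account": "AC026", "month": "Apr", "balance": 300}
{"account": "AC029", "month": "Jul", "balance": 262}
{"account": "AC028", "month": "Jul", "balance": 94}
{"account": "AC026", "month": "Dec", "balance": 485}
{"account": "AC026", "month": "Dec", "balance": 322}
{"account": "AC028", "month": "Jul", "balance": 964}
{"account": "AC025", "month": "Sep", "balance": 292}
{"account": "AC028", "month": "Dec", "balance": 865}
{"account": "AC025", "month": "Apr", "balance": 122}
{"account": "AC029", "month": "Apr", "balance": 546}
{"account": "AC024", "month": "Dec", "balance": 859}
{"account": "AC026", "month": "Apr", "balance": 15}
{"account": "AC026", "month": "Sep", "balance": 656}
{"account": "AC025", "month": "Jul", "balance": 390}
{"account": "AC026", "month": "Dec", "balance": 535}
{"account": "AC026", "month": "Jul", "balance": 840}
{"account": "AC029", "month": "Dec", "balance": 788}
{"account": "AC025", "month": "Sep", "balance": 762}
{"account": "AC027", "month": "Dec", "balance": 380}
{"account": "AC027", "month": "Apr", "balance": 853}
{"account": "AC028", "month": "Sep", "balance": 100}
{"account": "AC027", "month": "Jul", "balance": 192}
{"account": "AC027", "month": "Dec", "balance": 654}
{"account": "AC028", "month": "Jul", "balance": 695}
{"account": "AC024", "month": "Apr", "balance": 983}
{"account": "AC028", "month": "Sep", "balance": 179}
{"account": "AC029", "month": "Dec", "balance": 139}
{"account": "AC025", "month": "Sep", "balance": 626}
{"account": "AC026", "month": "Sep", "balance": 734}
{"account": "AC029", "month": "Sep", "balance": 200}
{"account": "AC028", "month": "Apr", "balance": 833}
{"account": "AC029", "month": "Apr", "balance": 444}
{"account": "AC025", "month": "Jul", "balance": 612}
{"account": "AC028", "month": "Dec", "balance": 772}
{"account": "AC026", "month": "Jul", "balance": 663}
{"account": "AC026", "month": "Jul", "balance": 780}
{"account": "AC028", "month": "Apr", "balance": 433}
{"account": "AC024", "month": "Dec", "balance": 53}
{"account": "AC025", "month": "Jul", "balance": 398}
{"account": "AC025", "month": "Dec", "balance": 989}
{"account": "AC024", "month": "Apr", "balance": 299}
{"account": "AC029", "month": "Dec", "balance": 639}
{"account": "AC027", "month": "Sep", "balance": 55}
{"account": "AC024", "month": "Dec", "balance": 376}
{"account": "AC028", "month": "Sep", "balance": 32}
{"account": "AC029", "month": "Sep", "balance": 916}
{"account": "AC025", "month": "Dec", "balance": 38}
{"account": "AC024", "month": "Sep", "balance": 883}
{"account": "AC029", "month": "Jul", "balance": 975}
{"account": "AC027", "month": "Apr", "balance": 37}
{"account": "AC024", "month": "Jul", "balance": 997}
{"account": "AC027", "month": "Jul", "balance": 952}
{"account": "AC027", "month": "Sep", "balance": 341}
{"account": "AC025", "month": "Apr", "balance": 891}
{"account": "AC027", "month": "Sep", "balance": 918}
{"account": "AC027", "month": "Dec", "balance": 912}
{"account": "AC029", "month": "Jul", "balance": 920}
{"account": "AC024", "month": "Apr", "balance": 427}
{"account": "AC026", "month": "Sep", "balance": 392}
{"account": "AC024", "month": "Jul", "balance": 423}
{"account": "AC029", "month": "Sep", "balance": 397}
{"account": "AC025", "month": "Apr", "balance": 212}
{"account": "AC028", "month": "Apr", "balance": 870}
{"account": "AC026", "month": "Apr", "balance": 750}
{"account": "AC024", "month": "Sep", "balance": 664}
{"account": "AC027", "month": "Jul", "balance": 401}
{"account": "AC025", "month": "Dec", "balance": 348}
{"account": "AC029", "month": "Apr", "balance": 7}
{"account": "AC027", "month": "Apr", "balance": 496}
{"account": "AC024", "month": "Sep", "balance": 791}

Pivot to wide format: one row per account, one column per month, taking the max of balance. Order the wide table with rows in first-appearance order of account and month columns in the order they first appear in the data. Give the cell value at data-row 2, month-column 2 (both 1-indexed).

865

With rows in first-appearance order of account, row 2 is account=AC028. month columns in first-appearance order: Jul, Dec, Apr, Sep; column 2 is Dec.
Long rows with account=AC028, month=Dec: max(238, 865, 772) = 865.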